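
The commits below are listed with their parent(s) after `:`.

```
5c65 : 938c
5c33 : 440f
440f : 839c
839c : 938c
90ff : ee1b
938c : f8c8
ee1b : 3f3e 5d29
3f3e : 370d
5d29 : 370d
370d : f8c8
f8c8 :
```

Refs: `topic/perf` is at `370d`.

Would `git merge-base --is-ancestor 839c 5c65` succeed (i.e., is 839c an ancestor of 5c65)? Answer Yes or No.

No

Ancestors of 5c65: {5c65, 938c, f8c8}.
839c is not in that set, so it is not an ancestor of 5c65.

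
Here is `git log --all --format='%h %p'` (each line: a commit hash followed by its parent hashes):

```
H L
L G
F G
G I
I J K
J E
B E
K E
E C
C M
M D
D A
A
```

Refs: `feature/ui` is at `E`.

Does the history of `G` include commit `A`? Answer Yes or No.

Yes

Ancestors of G (commits reachable by following parents): {A, C, D, E, G, I, J, K, M}.
A is in that set, so it is an ancestor of G.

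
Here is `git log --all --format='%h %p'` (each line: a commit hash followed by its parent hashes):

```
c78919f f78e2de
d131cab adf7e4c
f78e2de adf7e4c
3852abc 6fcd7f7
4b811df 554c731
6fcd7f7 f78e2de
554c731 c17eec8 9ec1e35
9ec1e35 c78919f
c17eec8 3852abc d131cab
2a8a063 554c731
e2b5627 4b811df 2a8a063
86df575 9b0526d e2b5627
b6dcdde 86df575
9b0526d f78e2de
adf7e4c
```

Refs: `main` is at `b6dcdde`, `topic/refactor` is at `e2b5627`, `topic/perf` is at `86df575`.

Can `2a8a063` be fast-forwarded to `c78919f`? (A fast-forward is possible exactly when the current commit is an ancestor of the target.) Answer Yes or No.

No

A fast-forward from 2a8a063 to c78919f is possible iff 2a8a063 is an ancestor of c78919f.
Ancestors of c78919f: {adf7e4c, c78919f, f78e2de}.
2a8a063 is not among them, so fast-forward is not possible.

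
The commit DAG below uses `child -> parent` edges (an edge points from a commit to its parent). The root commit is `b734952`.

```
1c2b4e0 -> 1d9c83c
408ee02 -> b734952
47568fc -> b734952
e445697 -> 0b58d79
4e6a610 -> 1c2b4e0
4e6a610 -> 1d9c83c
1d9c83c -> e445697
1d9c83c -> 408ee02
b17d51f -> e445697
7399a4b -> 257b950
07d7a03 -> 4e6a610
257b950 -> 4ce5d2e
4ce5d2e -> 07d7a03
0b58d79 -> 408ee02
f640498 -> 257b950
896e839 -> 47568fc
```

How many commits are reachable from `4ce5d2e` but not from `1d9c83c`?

Reachable from 4ce5d2e: {07d7a03, 0b58d79, 1c2b4e0, 1d9c83c, 408ee02, 4ce5d2e, 4e6a610, b734952, e445697}.
Reachable from 1d9c83c: {0b58d79, 1d9c83c, 408ee02, b734952, e445697}.
In 4ce5d2e's history but not 1d9c83c's: {07d7a03, 1c2b4e0, 4ce5d2e, 4e6a610} — 4 commits.

4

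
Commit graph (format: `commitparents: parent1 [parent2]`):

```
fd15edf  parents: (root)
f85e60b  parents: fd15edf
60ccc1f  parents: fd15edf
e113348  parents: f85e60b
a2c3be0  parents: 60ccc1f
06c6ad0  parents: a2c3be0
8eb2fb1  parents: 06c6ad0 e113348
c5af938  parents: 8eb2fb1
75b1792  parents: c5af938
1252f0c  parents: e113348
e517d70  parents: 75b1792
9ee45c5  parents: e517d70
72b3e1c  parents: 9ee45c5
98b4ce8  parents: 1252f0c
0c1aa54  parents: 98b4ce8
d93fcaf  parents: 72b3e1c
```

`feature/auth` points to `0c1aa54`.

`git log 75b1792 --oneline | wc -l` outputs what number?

9

Walking parent pointers from 75b1792: reachable set = {06c6ad0, 60ccc1f, 75b1792, 8eb2fb1, a2c3be0, c5af938, e113348, f85e60b, fd15edf}.
That is 9 commits.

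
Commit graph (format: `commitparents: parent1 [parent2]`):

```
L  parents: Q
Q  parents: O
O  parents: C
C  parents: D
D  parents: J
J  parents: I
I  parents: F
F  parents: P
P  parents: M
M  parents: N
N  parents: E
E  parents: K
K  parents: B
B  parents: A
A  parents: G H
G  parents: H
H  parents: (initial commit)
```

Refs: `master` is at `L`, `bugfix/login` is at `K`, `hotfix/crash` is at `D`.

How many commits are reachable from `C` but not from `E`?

Reachable from C: {A, B, C, D, E, F, G, H, I, J, K, M, N, P}.
Reachable from E: {A, B, E, G, H, K}.
In C's history but not E's: {C, D, F, I, J, M, N, P} — 8 commits.

8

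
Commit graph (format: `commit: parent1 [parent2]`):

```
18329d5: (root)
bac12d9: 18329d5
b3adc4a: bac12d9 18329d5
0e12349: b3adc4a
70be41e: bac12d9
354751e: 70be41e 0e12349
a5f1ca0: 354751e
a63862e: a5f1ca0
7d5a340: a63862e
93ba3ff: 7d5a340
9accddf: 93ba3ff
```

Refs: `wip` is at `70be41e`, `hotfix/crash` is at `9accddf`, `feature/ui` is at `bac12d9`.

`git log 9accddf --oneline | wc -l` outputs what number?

Walking parent pointers from 9accddf: reachable set = {0e12349, 18329d5, 354751e, 70be41e, 7d5a340, 93ba3ff, 9accddf, a5f1ca0, a63862e, b3adc4a, bac12d9}.
That is 11 commits.

11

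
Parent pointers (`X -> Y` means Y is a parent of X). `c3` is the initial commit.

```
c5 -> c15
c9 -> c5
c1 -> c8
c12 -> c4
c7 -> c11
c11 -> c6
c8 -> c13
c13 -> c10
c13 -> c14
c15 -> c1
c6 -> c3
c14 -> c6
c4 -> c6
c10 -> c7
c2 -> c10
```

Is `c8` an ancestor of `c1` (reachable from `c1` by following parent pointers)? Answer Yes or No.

Ancestors of c1 (commits reachable by following parents): {c1, c10, c11, c13, c14, c3, c6, c7, c8}.
c8 is in that set, so it is an ancestor of c1.

Yes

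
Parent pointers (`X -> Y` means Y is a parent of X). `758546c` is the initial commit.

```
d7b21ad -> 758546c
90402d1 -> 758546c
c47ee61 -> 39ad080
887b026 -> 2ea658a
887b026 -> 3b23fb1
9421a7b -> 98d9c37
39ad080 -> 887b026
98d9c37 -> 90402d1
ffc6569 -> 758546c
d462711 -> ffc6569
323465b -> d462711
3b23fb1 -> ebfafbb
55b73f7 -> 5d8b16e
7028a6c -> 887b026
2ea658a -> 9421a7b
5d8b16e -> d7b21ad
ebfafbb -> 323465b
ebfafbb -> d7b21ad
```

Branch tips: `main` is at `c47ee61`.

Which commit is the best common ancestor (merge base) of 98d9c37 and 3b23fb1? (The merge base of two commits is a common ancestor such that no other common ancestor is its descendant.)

Ancestors of 98d9c37: {758546c, 90402d1, 98d9c37}.
Ancestors of 3b23fb1: {323465b, 3b23fb1, 758546c, d462711, d7b21ad, ebfafbb, ffc6569}.
Common ancestors: {758546c}.
The only common ancestor is 758546c, so it is the merge base.

758546c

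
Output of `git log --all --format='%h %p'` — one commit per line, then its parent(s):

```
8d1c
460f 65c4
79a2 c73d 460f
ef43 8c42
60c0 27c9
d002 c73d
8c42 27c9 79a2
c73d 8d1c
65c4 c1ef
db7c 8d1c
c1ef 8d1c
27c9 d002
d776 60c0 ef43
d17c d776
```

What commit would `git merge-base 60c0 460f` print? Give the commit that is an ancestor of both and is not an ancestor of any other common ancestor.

8d1c

Ancestors of 60c0: {27c9, 60c0, 8d1c, c73d, d002}.
Ancestors of 460f: {460f, 65c4, 8d1c, c1ef}.
Common ancestors: {8d1c}.
The only common ancestor is 8d1c, so it is the merge base.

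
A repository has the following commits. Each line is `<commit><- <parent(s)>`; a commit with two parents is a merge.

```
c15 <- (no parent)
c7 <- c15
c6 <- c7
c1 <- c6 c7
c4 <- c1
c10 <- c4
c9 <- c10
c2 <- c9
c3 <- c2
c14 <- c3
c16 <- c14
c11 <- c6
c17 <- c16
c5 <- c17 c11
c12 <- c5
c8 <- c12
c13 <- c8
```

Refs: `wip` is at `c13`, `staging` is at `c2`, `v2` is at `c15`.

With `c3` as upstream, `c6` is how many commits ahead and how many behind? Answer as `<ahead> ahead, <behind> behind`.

0 ahead, 6 behind

Reachable from c6: {c15, c6, c7}.
Reachable from c3: {c1, c10, c15, c2, c3, c4, c6, c7, c9}.
Only in c6's history (ahead): {} — 0.
Only in c3's history (behind): {c1, c10, c2, c3, c4, c9} — 6.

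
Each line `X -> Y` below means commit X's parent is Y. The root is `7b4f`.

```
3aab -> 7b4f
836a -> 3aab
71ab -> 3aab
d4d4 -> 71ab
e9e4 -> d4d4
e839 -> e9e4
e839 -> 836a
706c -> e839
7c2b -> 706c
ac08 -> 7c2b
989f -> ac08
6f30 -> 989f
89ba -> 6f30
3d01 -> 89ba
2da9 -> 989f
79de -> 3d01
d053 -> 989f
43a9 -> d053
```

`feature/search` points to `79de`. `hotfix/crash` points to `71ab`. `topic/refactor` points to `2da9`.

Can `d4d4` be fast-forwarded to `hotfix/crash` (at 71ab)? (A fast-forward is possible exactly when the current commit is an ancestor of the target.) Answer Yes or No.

A fast-forward from d4d4 to 71ab is possible iff d4d4 is an ancestor of 71ab.
Ancestors of 71ab: {3aab, 71ab, 7b4f}.
d4d4 is not among them, so fast-forward is not possible.

No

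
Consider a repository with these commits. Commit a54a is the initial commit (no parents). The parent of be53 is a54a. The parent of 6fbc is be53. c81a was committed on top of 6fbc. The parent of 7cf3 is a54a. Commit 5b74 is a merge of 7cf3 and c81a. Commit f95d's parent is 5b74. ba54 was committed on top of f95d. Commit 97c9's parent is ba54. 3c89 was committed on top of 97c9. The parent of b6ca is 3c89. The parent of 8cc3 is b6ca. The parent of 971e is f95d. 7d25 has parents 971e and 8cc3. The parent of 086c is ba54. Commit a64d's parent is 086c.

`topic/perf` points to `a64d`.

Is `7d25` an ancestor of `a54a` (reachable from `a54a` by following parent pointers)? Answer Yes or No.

Ancestors of a54a: {a54a}.
7d25 is not in that set, so it is not an ancestor of a54a.

No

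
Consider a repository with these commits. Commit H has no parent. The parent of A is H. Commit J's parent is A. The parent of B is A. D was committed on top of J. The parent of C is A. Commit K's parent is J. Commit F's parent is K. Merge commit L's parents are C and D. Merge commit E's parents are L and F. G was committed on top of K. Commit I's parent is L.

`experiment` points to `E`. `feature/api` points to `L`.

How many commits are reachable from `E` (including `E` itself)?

Walking parent pointers from E: reachable set = {A, C, D, E, F, H, J, K, L}.
That is 9 commits.

9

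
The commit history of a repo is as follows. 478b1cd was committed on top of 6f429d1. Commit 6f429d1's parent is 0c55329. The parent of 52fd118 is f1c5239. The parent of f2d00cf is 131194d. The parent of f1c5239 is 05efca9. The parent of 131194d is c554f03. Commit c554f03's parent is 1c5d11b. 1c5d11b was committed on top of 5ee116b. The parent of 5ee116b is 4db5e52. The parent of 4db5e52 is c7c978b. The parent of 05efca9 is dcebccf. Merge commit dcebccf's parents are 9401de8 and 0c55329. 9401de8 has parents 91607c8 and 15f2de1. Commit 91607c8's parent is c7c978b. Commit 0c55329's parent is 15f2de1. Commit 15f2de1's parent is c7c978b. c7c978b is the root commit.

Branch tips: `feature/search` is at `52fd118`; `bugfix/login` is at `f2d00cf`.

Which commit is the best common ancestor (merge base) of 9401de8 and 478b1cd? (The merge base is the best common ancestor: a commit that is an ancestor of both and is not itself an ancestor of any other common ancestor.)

15f2de1

Ancestors of 9401de8: {15f2de1, 91607c8, 9401de8, c7c978b}.
Ancestors of 478b1cd: {0c55329, 15f2de1, 478b1cd, 6f429d1, c7c978b}.
Common ancestors: {15f2de1, c7c978b}.
Among these, 15f2de1 is not an ancestor of any other common ancestor — it is the merge base.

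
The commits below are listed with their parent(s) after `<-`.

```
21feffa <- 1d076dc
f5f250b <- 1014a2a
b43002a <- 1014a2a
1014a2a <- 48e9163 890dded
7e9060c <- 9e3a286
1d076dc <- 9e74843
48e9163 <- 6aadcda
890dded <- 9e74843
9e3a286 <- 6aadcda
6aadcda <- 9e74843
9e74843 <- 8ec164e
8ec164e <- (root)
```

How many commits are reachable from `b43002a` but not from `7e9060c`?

Reachable from b43002a: {1014a2a, 48e9163, 6aadcda, 890dded, 8ec164e, 9e74843, b43002a}.
Reachable from 7e9060c: {6aadcda, 7e9060c, 8ec164e, 9e3a286, 9e74843}.
In b43002a's history but not 7e9060c's: {1014a2a, 48e9163, 890dded, b43002a} — 4 commits.

4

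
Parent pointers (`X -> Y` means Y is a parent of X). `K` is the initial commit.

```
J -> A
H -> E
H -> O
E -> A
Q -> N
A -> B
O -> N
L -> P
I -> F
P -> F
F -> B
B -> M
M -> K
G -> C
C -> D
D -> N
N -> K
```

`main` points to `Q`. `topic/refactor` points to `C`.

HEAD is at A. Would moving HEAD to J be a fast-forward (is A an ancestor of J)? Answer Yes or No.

A fast-forward from A to J is possible iff A is an ancestor of J.
Ancestors of J: {A, B, J, K, M}.
A is among them, so fast-forward is possible.

Yes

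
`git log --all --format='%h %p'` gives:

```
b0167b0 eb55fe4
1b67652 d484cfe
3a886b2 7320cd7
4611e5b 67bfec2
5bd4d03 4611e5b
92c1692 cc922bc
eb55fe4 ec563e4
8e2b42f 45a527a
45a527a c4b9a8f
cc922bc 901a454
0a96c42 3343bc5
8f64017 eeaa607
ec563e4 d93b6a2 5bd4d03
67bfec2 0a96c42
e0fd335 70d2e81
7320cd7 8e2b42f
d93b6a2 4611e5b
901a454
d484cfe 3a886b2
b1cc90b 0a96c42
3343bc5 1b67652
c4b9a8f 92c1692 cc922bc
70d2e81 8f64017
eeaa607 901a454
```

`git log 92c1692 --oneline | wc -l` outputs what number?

3

Walking parent pointers from 92c1692: reachable set = {901a454, 92c1692, cc922bc}.
That is 3 commits.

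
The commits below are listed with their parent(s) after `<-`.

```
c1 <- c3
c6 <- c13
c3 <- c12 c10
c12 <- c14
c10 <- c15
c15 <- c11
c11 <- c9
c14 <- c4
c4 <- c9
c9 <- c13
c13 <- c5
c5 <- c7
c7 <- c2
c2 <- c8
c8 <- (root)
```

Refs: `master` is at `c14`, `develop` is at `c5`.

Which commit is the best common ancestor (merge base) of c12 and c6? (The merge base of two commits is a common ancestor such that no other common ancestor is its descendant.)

c13

Ancestors of c12: {c12, c13, c14, c2, c4, c5, c7, c8, c9}.
Ancestors of c6: {c13, c2, c5, c6, c7, c8}.
Common ancestors: {c13, c2, c5, c7, c8}.
Among these, c13 is not an ancestor of any other common ancestor — it is the merge base.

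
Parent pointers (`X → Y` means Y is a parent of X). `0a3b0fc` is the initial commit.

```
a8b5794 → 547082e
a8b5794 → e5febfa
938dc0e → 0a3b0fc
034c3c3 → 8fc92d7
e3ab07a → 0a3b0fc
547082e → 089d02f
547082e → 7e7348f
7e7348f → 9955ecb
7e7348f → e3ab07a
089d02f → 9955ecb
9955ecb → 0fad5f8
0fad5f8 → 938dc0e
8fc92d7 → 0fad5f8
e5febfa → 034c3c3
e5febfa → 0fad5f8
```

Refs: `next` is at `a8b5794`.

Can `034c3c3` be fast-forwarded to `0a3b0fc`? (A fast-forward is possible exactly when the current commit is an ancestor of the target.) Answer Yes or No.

No

A fast-forward from 034c3c3 to 0a3b0fc is possible iff 034c3c3 is an ancestor of 0a3b0fc.
Ancestors of 0a3b0fc: {0a3b0fc}.
034c3c3 is not among them, so fast-forward is not possible.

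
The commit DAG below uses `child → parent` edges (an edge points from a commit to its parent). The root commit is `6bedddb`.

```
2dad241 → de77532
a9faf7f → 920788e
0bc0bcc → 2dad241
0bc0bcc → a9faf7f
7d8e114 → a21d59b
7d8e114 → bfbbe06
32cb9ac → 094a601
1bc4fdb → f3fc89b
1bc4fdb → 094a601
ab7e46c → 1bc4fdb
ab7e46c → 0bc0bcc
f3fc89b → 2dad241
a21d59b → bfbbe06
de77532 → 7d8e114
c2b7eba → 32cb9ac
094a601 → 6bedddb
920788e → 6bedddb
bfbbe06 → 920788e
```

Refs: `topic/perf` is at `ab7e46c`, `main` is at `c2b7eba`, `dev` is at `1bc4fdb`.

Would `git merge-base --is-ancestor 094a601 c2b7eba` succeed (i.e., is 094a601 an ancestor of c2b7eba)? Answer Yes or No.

Yes

Ancestors of c2b7eba (commits reachable by following parents): {094a601, 32cb9ac, 6bedddb, c2b7eba}.
094a601 is in that set, so it is an ancestor of c2b7eba.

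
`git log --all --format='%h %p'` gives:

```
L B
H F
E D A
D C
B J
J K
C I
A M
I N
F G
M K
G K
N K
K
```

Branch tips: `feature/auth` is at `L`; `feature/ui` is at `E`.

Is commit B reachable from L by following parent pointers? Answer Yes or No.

Ancestors of L (commits reachable by following parents): {B, J, K, L}.
B is in that set, so it is an ancestor of L.

Yes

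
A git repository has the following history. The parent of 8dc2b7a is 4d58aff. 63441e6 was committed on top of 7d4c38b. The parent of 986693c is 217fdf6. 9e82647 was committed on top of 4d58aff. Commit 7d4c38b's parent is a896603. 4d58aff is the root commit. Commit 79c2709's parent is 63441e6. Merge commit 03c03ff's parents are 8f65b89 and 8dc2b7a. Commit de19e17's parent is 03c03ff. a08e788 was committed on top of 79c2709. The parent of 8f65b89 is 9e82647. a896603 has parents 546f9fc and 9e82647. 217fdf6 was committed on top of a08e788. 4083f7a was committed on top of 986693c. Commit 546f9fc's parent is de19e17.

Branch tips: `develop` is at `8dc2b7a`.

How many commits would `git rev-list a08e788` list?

12

Walking parent pointers from a08e788: reachable set = {03c03ff, 4d58aff, 546f9fc, 63441e6, 79c2709, 7d4c38b, 8dc2b7a, 8f65b89, 9e82647, a08e788, a896603, de19e17}.
That is 12 commits.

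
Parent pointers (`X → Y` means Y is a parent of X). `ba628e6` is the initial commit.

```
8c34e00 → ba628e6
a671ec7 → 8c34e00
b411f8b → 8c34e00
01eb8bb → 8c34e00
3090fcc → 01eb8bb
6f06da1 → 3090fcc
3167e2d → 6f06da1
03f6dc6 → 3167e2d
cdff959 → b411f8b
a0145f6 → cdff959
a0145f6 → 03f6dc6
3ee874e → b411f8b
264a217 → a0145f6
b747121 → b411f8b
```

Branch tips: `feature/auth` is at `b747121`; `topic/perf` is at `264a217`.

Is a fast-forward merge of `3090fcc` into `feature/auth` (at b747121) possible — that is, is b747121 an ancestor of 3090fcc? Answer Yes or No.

A fast-forward from b747121 to 3090fcc is possible iff b747121 is an ancestor of 3090fcc.
Ancestors of 3090fcc: {01eb8bb, 3090fcc, 8c34e00, ba628e6}.
b747121 is not among them, so fast-forward is not possible.

No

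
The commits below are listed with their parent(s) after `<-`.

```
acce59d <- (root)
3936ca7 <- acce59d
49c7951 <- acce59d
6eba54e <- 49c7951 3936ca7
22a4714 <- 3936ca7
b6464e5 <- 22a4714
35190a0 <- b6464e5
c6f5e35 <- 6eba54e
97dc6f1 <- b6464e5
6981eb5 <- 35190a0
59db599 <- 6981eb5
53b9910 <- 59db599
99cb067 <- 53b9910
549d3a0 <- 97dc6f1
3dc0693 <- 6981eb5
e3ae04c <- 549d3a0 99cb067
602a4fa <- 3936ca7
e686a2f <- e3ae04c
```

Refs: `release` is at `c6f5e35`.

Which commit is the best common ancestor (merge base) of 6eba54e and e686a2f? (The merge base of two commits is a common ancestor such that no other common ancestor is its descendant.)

3936ca7

Ancestors of 6eba54e: {3936ca7, 49c7951, 6eba54e, acce59d}.
Ancestors of e686a2f: {22a4714, 35190a0, 3936ca7, 53b9910, 549d3a0, 59db599, 6981eb5, 97dc6f1, 99cb067, acce59d, b6464e5, e3ae04c, e686a2f}.
Common ancestors: {3936ca7, acce59d}.
Among these, 3936ca7 is not an ancestor of any other common ancestor — it is the merge base.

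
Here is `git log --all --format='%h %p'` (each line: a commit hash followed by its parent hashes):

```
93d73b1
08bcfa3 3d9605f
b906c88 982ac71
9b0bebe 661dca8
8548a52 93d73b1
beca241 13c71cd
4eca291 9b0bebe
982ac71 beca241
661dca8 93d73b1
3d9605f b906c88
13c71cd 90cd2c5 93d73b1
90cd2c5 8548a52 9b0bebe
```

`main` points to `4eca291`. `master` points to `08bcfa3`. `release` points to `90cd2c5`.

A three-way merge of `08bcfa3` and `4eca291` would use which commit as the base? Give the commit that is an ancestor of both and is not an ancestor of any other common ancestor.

Ancestors of 08bcfa3: {08bcfa3, 13c71cd, 3d9605f, 661dca8, 8548a52, 90cd2c5, 93d73b1, 982ac71, 9b0bebe, b906c88, beca241}.
Ancestors of 4eca291: {4eca291, 661dca8, 93d73b1, 9b0bebe}.
Common ancestors: {661dca8, 93d73b1, 9b0bebe}.
Among these, 9b0bebe is not an ancestor of any other common ancestor — it is the merge base.

9b0bebe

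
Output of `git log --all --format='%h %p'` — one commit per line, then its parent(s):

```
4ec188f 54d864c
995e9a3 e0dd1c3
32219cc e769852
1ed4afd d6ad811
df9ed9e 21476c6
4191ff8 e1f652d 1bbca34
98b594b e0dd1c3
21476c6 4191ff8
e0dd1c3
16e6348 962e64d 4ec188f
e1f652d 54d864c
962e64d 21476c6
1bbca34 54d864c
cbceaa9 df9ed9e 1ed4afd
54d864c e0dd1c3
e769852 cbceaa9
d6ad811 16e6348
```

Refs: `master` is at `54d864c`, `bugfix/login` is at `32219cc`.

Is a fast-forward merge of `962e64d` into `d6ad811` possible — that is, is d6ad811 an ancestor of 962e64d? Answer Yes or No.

No

A fast-forward from d6ad811 to 962e64d is possible iff d6ad811 is an ancestor of 962e64d.
Ancestors of 962e64d: {1bbca34, 21476c6, 4191ff8, 54d864c, 962e64d, e0dd1c3, e1f652d}.
d6ad811 is not among them, so fast-forward is not possible.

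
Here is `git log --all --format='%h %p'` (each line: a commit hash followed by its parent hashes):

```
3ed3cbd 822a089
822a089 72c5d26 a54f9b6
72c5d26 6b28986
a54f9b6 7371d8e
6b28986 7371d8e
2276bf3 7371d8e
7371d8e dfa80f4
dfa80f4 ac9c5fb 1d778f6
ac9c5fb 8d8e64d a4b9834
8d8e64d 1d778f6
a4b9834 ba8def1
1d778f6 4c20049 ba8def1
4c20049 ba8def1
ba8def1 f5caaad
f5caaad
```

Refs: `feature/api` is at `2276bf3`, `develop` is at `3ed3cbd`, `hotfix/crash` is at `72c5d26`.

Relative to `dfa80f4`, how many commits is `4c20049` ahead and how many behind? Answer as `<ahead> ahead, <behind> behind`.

Reachable from 4c20049: {4c20049, ba8def1, f5caaad}.
Reachable from dfa80f4: {1d778f6, 4c20049, 8d8e64d, a4b9834, ac9c5fb, ba8def1, dfa80f4, f5caaad}.
Only in 4c20049's history (ahead): {} — 0.
Only in dfa80f4's history (behind): {1d778f6, 8d8e64d, a4b9834, ac9c5fb, dfa80f4} — 5.

0 ahead, 5 behind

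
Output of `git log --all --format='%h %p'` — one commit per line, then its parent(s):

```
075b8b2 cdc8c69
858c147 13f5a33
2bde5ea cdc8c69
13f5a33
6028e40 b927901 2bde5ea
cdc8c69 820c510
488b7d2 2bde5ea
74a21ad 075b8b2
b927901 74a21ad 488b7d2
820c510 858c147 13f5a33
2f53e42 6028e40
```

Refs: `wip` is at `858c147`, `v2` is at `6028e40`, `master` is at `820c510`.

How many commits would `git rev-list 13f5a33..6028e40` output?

9

Reachable from 6028e40: {075b8b2, 13f5a33, 2bde5ea, 488b7d2, 6028e40, 74a21ad, 820c510, 858c147, b927901, cdc8c69}.
Reachable from 13f5a33: {13f5a33}.
In 6028e40's history but not 13f5a33's: {075b8b2, 2bde5ea, 488b7d2, 6028e40, 74a21ad, 820c510, 858c147, b927901, cdc8c69} — 9 commits.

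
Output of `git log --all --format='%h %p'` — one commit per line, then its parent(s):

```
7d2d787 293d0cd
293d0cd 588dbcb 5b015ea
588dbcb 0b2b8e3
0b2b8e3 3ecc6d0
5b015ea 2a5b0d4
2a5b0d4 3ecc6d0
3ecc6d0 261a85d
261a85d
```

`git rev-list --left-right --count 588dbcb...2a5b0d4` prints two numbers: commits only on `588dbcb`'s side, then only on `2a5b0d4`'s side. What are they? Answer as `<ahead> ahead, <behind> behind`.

Reachable from 588dbcb: {0b2b8e3, 261a85d, 3ecc6d0, 588dbcb}.
Reachable from 2a5b0d4: {261a85d, 2a5b0d4, 3ecc6d0}.
Only in 588dbcb's history (ahead): {0b2b8e3, 588dbcb} — 2.
Only in 2a5b0d4's history (behind): {2a5b0d4} — 1.

2 ahead, 1 behind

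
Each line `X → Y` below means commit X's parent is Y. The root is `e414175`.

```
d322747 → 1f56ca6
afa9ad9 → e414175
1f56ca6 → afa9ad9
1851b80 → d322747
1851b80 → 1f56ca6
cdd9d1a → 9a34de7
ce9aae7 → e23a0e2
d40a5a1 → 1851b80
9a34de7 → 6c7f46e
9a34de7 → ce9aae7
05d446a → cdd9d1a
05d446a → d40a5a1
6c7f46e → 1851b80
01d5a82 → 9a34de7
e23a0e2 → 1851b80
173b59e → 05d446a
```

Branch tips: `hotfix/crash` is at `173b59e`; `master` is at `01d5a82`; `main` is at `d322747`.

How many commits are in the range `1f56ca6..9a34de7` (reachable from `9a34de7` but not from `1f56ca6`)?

6

Reachable from 9a34de7: {1851b80, 1f56ca6, 6c7f46e, 9a34de7, afa9ad9, ce9aae7, d322747, e23a0e2, e414175}.
Reachable from 1f56ca6: {1f56ca6, afa9ad9, e414175}.
In 9a34de7's history but not 1f56ca6's: {1851b80, 6c7f46e, 9a34de7, ce9aae7, d322747, e23a0e2} — 6 commits.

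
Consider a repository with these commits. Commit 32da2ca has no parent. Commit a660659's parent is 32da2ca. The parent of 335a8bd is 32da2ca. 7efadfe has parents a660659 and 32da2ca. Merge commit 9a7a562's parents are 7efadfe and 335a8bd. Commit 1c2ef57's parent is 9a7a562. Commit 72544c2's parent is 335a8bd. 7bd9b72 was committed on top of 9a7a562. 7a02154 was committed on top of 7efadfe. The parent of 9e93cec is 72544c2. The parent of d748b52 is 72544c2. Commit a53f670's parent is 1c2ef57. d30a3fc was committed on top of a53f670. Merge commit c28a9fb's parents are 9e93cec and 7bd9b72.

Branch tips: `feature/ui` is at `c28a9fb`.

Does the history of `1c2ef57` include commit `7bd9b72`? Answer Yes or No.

Ancestors of 1c2ef57: {1c2ef57, 32da2ca, 335a8bd, 7efadfe, 9a7a562, a660659}.
7bd9b72 is not in that set, so it is not an ancestor of 1c2ef57.

No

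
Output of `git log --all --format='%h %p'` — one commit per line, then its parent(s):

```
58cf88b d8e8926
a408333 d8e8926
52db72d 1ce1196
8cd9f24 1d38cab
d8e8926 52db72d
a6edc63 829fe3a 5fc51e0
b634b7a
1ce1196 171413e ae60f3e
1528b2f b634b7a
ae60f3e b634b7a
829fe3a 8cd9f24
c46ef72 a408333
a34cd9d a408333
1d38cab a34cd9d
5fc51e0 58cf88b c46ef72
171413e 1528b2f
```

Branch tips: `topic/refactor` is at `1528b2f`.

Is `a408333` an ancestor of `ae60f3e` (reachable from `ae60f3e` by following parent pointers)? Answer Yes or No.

Ancestors of ae60f3e: {ae60f3e, b634b7a}.
a408333 is not in that set, so it is not an ancestor of ae60f3e.

No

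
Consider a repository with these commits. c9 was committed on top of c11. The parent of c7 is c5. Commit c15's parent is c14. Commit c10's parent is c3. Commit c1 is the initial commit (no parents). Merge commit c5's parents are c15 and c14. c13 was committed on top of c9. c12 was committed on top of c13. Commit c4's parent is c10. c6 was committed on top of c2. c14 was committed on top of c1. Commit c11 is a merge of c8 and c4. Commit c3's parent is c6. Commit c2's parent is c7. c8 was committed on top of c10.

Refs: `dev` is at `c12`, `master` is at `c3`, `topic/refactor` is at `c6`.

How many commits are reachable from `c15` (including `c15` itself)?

Walking parent pointers from c15: reachable set = {c1, c14, c15}.
That is 3 commits.

3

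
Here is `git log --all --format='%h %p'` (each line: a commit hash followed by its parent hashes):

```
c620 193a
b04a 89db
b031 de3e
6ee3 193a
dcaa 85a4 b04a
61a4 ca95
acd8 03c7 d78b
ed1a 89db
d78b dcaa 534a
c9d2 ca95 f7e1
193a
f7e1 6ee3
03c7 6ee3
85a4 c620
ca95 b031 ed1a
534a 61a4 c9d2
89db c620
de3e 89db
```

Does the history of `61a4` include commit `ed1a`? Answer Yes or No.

Yes

Ancestors of 61a4 (commits reachable by following parents): {193a, 61a4, 89db, b031, c620, ca95, de3e, ed1a}.
ed1a is in that set, so it is an ancestor of 61a4.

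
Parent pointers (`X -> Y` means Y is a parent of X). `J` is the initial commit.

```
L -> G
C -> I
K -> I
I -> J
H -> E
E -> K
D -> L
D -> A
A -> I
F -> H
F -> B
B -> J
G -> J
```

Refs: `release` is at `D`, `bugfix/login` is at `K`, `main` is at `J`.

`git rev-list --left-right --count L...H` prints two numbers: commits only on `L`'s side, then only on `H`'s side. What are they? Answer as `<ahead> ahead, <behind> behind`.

2 ahead, 4 behind

Reachable from L: {G, J, L}.
Reachable from H: {E, H, I, J, K}.
Only in L's history (ahead): {G, L} — 2.
Only in H's history (behind): {E, H, I, K} — 4.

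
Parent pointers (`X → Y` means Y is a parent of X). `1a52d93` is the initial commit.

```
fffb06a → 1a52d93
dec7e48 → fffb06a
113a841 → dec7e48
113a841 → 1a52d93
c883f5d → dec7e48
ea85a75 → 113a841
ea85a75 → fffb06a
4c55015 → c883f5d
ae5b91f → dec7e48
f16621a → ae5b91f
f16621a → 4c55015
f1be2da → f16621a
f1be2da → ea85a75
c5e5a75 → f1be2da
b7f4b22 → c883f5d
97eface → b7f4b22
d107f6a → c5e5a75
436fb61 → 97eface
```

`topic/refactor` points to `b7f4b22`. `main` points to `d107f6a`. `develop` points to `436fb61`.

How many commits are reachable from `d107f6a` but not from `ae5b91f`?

8

Reachable from d107f6a: {113a841, 1a52d93, 4c55015, ae5b91f, c5e5a75, c883f5d, d107f6a, dec7e48, ea85a75, f16621a, f1be2da, fffb06a}.
Reachable from ae5b91f: {1a52d93, ae5b91f, dec7e48, fffb06a}.
In d107f6a's history but not ae5b91f's: {113a841, 4c55015, c5e5a75, c883f5d, d107f6a, ea85a75, f16621a, f1be2da} — 8 commits.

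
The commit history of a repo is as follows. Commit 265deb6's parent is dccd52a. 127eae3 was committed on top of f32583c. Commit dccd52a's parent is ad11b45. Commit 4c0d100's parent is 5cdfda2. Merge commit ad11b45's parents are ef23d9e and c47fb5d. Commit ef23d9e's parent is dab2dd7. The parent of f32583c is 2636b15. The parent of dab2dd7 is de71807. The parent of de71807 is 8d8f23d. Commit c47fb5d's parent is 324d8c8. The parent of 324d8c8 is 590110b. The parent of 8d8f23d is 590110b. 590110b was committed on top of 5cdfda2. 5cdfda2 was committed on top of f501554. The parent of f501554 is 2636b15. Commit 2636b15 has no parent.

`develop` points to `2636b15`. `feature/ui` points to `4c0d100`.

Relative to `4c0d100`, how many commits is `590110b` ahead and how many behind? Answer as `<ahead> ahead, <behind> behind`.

1 ahead, 1 behind

Reachable from 590110b: {2636b15, 590110b, 5cdfda2, f501554}.
Reachable from 4c0d100: {2636b15, 4c0d100, 5cdfda2, f501554}.
Only in 590110b's history (ahead): {590110b} — 1.
Only in 4c0d100's history (behind): {4c0d100} — 1.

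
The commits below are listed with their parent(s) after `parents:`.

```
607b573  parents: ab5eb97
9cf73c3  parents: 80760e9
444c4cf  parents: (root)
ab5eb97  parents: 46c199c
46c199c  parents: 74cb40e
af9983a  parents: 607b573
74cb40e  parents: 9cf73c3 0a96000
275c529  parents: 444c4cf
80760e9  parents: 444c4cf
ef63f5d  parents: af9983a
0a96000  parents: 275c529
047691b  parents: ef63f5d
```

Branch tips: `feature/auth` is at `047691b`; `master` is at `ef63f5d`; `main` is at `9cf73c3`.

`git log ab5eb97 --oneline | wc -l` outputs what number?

8

Walking parent pointers from ab5eb97: reachable set = {0a96000, 275c529, 444c4cf, 46c199c, 74cb40e, 80760e9, 9cf73c3, ab5eb97}.
That is 8 commits.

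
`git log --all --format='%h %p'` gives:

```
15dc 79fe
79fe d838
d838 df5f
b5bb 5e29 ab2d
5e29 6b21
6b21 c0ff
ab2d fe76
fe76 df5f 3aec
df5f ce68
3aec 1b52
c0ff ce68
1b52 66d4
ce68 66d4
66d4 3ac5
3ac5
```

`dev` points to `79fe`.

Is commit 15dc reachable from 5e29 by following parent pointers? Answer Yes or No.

No

Ancestors of 5e29: {3ac5, 5e29, 66d4, 6b21, c0ff, ce68}.
15dc is not in that set, so it is not an ancestor of 5e29.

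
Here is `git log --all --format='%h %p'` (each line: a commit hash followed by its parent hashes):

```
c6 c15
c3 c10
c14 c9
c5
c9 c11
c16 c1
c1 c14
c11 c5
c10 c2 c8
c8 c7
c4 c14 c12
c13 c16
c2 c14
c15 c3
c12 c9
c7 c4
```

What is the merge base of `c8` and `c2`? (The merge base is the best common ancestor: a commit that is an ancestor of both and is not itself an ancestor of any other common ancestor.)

Ancestors of c8: {c11, c12, c14, c4, c5, c7, c8, c9}.
Ancestors of c2: {c11, c14, c2, c5, c9}.
Common ancestors: {c11, c14, c5, c9}.
Among these, c14 is not an ancestor of any other common ancestor — it is the merge base.

c14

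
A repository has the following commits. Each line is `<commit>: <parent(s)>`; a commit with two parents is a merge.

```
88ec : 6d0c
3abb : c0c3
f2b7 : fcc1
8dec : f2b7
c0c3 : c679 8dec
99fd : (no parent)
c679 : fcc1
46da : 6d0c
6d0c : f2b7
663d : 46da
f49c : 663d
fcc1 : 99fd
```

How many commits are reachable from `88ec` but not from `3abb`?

Reachable from 88ec: {6d0c, 88ec, 99fd, f2b7, fcc1}.
Reachable from 3abb: {3abb, 8dec, 99fd, c0c3, c679, f2b7, fcc1}.
In 88ec's history but not 3abb's: {6d0c, 88ec} — 2 commits.

2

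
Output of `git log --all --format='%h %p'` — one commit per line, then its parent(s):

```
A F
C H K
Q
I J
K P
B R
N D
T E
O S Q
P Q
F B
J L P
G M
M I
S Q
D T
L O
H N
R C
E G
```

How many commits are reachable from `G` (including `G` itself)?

Walking parent pointers from G: reachable set = {G, I, J, L, M, O, P, Q, S}.
That is 9 commits.

9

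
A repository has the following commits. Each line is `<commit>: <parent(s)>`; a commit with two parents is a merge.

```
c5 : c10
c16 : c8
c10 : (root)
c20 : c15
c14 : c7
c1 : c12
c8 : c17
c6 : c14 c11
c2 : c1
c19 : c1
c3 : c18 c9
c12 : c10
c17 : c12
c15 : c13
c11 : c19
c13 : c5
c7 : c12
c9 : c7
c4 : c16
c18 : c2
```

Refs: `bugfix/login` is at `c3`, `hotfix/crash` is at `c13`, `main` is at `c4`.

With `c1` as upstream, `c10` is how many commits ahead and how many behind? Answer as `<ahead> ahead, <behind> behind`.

0 ahead, 2 behind

Reachable from c10: {c10}.
Reachable from c1: {c1, c10, c12}.
Only in c10's history (ahead): {} — 0.
Only in c1's history (behind): {c1, c12} — 2.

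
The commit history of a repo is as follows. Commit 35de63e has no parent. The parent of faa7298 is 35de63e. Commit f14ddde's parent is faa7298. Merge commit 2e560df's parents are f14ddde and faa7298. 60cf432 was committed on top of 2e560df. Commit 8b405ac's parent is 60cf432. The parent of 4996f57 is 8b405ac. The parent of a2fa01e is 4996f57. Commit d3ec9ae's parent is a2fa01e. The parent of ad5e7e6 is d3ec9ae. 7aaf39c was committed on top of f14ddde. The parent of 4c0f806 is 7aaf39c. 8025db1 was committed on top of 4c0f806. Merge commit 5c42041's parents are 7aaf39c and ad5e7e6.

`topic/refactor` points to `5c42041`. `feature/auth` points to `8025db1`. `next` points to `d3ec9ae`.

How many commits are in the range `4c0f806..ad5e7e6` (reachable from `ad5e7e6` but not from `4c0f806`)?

7

Reachable from ad5e7e6: {2e560df, 35de63e, 4996f57, 60cf432, 8b405ac, a2fa01e, ad5e7e6, d3ec9ae, f14ddde, faa7298}.
Reachable from 4c0f806: {35de63e, 4c0f806, 7aaf39c, f14ddde, faa7298}.
In ad5e7e6's history but not 4c0f806's: {2e560df, 4996f57, 60cf432, 8b405ac, a2fa01e, ad5e7e6, d3ec9ae} — 7 commits.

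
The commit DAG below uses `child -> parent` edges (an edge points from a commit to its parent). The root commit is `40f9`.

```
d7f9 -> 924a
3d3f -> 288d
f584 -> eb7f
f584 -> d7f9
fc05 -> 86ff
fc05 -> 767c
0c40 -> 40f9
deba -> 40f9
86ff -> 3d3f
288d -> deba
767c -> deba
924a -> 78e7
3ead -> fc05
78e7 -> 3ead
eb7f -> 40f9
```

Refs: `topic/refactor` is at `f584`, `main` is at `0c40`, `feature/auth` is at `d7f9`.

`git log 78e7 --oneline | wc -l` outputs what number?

Walking parent pointers from 78e7: reachable set = {288d, 3d3f, 3ead, 40f9, 767c, 78e7, 86ff, deba, fc05}.
That is 9 commits.

9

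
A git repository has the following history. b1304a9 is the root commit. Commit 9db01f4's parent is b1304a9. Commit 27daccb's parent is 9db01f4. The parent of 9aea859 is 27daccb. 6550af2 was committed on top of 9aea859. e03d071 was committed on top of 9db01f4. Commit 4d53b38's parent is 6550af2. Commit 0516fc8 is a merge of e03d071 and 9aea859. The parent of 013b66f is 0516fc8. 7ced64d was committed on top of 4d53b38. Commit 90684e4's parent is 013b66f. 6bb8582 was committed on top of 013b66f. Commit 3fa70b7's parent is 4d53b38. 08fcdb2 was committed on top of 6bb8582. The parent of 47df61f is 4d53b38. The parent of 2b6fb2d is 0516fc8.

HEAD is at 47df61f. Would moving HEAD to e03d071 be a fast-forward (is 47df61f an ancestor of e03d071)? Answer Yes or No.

A fast-forward from 47df61f to e03d071 is possible iff 47df61f is an ancestor of e03d071.
Ancestors of e03d071: {9db01f4, b1304a9, e03d071}.
47df61f is not among them, so fast-forward is not possible.

No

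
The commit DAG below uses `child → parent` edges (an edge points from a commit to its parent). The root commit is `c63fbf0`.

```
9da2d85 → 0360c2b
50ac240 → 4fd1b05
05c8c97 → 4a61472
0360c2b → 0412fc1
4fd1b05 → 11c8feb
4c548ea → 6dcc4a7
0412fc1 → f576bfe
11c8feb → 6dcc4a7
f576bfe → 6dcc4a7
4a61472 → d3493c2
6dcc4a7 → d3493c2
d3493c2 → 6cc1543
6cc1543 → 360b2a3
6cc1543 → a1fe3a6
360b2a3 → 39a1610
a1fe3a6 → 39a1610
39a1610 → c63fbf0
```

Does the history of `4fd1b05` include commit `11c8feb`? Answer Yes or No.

Ancestors of 4fd1b05 (commits reachable by following parents): {11c8feb, 360b2a3, 39a1610, 4fd1b05, 6cc1543, 6dcc4a7, a1fe3a6, c63fbf0, d3493c2}.
11c8feb is in that set, so it is an ancestor of 4fd1b05.

Yes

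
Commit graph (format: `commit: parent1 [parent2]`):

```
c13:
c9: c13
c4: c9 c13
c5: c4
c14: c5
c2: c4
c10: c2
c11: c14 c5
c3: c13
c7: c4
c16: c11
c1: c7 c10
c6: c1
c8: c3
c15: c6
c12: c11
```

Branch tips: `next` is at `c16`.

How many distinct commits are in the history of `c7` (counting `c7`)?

Walking parent pointers from c7: reachable set = {c13, c4, c7, c9}.
That is 4 commits.

4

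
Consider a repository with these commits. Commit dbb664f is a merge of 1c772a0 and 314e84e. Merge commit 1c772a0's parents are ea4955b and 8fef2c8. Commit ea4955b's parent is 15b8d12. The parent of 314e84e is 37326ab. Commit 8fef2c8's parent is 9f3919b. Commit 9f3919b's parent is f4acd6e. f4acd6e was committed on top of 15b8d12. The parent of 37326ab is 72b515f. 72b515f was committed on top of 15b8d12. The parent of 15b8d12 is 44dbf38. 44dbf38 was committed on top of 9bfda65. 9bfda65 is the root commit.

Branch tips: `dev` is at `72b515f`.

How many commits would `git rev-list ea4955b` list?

Walking parent pointers from ea4955b: reachable set = {15b8d12, 44dbf38, 9bfda65, ea4955b}.
That is 4 commits.

4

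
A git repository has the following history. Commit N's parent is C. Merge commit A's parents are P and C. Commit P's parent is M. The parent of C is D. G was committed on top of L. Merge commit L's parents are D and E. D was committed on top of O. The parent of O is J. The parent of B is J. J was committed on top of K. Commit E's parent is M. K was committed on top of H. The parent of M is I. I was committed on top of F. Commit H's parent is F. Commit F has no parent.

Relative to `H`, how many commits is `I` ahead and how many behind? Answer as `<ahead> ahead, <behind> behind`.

Reachable from I: {F, I}.
Reachable from H: {F, H}.
Only in I's history (ahead): {I} — 1.
Only in H's history (behind): {H} — 1.

1 ahead, 1 behind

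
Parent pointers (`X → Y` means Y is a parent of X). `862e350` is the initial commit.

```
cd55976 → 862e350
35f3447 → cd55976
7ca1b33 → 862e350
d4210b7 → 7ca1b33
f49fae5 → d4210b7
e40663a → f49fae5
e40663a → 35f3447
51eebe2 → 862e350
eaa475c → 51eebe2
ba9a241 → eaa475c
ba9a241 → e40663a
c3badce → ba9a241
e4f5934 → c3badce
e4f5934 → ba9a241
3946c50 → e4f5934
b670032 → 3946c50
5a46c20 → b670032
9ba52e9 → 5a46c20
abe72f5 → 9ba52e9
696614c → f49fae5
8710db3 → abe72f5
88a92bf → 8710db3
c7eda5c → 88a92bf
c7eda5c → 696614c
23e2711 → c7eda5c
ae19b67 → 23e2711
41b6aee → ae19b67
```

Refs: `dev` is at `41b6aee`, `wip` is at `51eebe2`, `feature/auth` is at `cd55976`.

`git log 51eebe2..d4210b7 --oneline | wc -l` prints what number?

Reachable from d4210b7: {7ca1b33, 862e350, d4210b7}.
Reachable from 51eebe2: {51eebe2, 862e350}.
In d4210b7's history but not 51eebe2's: {7ca1b33, d4210b7} — 2 commits.

2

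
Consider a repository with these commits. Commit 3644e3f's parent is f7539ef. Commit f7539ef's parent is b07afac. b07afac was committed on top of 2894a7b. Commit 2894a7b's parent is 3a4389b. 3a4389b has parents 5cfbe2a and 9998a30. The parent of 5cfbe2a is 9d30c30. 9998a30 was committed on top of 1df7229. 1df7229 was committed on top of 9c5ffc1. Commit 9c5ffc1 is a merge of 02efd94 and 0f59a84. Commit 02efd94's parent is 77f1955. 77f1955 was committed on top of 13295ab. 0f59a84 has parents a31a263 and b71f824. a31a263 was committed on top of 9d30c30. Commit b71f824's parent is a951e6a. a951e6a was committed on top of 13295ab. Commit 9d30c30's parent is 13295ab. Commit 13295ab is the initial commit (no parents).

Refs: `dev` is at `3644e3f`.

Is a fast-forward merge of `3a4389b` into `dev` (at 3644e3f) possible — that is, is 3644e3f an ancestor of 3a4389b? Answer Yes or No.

A fast-forward from 3644e3f to 3a4389b is possible iff 3644e3f is an ancestor of 3a4389b.
Ancestors of 3a4389b: {02efd94, 0f59a84, 13295ab, 1df7229, 3a4389b, 5cfbe2a, 77f1955, 9998a30, 9c5ffc1, 9d30c30, a31a263, a951e6a, b71f824}.
3644e3f is not among them, so fast-forward is not possible.

No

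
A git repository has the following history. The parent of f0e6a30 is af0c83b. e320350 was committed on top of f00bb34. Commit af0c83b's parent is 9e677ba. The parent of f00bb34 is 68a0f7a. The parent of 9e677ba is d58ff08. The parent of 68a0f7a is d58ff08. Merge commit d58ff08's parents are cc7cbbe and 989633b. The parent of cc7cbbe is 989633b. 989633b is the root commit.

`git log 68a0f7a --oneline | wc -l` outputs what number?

Walking parent pointers from 68a0f7a: reachable set = {68a0f7a, 989633b, cc7cbbe, d58ff08}.
That is 4 commits.

4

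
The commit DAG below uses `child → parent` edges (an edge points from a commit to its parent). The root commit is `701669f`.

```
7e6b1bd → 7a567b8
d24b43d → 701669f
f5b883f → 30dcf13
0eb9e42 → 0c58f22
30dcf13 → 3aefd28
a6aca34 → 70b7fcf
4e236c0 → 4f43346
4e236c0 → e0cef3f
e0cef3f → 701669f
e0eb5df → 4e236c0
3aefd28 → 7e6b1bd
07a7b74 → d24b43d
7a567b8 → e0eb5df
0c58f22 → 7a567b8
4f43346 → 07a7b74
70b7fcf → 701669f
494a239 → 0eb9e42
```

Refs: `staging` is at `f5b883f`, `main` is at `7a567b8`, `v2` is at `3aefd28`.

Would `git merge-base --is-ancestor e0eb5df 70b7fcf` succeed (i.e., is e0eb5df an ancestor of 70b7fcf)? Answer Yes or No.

No

Ancestors of 70b7fcf: {701669f, 70b7fcf}.
e0eb5df is not in that set, so it is not an ancestor of 70b7fcf.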